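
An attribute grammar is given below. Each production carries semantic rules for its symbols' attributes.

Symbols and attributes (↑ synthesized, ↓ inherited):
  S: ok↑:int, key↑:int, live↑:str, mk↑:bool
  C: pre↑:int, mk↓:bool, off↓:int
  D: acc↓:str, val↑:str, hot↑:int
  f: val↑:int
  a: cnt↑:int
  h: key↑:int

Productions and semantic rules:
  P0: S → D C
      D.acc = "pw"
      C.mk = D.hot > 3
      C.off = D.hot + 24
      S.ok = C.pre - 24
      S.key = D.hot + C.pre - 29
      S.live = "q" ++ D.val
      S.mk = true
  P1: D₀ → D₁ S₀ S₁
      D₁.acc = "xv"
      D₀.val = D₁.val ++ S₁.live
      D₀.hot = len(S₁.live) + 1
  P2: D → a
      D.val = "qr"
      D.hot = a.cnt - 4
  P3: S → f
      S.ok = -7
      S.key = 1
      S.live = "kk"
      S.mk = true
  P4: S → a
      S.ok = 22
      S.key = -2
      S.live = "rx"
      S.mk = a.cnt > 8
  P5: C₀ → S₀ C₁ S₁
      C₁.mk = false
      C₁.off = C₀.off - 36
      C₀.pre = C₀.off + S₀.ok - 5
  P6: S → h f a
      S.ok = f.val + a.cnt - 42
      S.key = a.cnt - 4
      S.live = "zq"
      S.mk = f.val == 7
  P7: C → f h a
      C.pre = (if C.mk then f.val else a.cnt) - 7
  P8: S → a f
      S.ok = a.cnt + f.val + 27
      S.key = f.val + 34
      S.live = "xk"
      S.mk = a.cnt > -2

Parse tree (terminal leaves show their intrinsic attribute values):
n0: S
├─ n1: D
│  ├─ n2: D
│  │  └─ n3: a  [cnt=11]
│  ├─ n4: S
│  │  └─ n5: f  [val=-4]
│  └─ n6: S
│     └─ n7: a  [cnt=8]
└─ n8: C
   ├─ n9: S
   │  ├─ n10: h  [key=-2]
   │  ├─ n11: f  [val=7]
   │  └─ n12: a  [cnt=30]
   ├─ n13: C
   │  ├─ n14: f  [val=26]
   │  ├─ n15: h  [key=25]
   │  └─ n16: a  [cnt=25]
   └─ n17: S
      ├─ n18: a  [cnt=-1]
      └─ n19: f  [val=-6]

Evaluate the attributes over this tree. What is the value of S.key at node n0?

1. n1.acc = "pw"  ["pw"]
2. n2.acc = "xv"  ["xv"]
3. n3.cnt = 11  [terminal]
4. n2.val = "qr"  ["qr"]
5. n2.hot = 7  [a.cnt - 4]
6. n5.val = -4  [terminal]
7. n4.ok = -7  [-7]
8. n4.key = 1  [1]
9. n4.live = "kk"  ["kk"]
10. n4.mk = true  [true]
11. n7.cnt = 8  [terminal]
12. n6.ok = 22  [22]
13. n6.key = -2  [-2]
14. n6.live = "rx"  ["rx"]
15. n6.mk = false  [a.cnt > 8]
16. n1.val = "qrrx"  [D₁.val ++ S₁.live]
17. n1.hot = 3  [len(S₁.live) + 1]
18. n8.mk = false  [D.hot > 3]
19. n8.off = 27  [D.hot + 24]
20. n10.key = -2  [terminal]
21. n11.val = 7  [terminal]
22. n12.cnt = 30  [terminal]
23. n9.ok = -5  [f.val + a.cnt - 42]
24. n9.key = 26  [a.cnt - 4]
25. n9.live = "zq"  ["zq"]
26. n9.mk = true  [f.val == 7]
27. n13.mk = false  [false]
28. n13.off = -9  [C₀.off - 36]
29. n14.val = 26  [terminal]
30. n15.key = 25  [terminal]
31. n16.cnt = 25  [terminal]
32. n13.pre = 18  [(if C.mk then f.val else a.cnt) - 7]
33. n18.cnt = -1  [terminal]
34. n19.val = -6  [terminal]
35. n17.ok = 20  [a.cnt + f.val + 27]
36. n17.key = 28  [f.val + 34]
37. n17.live = "xk"  ["xk"]
38. n17.mk = true  [a.cnt > -2]
39. n8.pre = 17  [C₀.off + S₀.ok - 5]
40. n0.ok = -7  [C.pre - 24]
41. n0.key = -9  [D.hot + C.pre - 29]
42. n0.live = "qqrrx"  ["q" ++ D.val]
43. n0.mk = true  [true]

-9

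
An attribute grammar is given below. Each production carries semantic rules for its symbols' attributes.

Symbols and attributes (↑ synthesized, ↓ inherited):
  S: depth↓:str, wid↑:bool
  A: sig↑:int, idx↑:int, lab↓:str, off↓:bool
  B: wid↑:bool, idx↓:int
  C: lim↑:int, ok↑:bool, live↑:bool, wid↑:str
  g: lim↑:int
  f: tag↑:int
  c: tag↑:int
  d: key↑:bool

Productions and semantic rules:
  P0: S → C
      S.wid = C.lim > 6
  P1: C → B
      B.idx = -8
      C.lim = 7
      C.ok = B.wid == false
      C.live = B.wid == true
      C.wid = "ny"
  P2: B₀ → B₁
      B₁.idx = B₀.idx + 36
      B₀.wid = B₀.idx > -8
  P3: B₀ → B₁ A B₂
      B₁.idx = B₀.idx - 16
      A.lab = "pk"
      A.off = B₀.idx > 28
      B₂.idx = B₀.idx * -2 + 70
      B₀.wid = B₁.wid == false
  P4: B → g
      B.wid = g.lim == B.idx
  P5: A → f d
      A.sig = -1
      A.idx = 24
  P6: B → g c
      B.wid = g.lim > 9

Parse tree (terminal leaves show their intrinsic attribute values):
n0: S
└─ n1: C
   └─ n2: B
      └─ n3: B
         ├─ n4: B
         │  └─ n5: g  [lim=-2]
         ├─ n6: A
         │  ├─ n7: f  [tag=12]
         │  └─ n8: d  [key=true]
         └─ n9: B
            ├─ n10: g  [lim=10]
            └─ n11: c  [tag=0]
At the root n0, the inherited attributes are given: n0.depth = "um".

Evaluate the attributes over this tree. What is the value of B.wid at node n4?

1. n0.depth = "um"  [given at root]
2. n2.idx = -8  [-8]
3. n3.idx = 28  [B₀.idx + 36]
4. n4.idx = 12  [B₀.idx - 16]
5. n5.lim = -2  [terminal]
6. n4.wid = false  [g.lim == B.idx]
7. n6.lab = "pk"  ["pk"]
8. n6.off = false  [B₀.idx > 28]
9. n7.tag = 12  [terminal]
10. n8.key = true  [terminal]
11. n6.sig = -1  [-1]
12. n6.idx = 24  [24]
13. n9.idx = 14  [B₀.idx * -2 + 70]
14. n10.lim = 10  [terminal]
15. n11.tag = 0  [terminal]
16. n9.wid = true  [g.lim > 9]
17. n3.wid = true  [B₁.wid == false]
18. n2.wid = false  [B₀.idx > -8]
19. n1.lim = 7  [7]
20. n1.ok = true  [B.wid == false]
21. n1.live = false  [B.wid == true]
22. n1.wid = "ny"  ["ny"]
23. n0.wid = true  [C.lim > 6]

false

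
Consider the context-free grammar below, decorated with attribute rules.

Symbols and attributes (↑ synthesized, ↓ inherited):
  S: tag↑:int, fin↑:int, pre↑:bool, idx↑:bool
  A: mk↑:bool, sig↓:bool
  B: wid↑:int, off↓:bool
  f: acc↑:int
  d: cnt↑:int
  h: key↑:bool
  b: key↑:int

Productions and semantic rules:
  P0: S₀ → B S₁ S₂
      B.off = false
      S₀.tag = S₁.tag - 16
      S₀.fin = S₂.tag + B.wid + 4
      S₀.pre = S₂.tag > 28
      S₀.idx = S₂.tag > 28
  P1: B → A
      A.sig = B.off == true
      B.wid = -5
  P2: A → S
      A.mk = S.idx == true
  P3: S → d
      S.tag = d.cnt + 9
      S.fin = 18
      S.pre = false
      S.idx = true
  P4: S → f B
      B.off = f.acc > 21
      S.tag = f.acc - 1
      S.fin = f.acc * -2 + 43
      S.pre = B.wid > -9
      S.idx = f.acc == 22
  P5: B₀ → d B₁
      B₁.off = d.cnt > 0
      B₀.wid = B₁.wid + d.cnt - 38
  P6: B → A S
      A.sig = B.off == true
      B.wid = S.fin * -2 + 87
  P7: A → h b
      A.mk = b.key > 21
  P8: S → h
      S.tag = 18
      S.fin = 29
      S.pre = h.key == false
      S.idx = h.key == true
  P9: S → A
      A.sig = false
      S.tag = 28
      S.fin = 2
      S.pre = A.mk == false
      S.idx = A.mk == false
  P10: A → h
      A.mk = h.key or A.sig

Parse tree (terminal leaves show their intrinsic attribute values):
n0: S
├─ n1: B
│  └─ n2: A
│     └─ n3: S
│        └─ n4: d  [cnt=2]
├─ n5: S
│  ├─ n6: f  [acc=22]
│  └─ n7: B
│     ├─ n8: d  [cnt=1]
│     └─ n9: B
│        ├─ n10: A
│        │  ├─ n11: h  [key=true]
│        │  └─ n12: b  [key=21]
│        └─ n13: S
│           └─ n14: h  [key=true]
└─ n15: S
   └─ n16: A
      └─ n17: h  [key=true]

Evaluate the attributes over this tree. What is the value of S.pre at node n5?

true

1. n1.off = false  [false]
2. n2.sig = false  [B.off == true]
3. n4.cnt = 2  [terminal]
4. n3.tag = 11  [d.cnt + 9]
5. n3.fin = 18  [18]
6. n3.pre = false  [false]
7. n3.idx = true  [true]
8. n2.mk = true  [S.idx == true]
9. n1.wid = -5  [-5]
10. n6.acc = 22  [terminal]
11. n7.off = true  [f.acc > 21]
12. n8.cnt = 1  [terminal]
13. n9.off = true  [d.cnt > 0]
14. n10.sig = true  [B.off == true]
15. n11.key = true  [terminal]
16. n12.key = 21  [terminal]
17. n10.mk = false  [b.key > 21]
18. n14.key = true  [terminal]
19. n13.tag = 18  [18]
20. n13.fin = 29  [29]
21. n13.pre = false  [h.key == false]
22. n13.idx = true  [h.key == true]
23. n9.wid = 29  [S.fin * -2 + 87]
24. n7.wid = -8  [B₁.wid + d.cnt - 38]
25. n5.tag = 21  [f.acc - 1]
26. n5.fin = -1  [f.acc * -2 + 43]
27. n5.pre = true  [B.wid > -9]
28. n5.idx = true  [f.acc == 22]
29. n16.sig = false  [false]
30. n17.key = true  [terminal]
31. n16.mk = true  [h.key or A.sig]
32. n15.tag = 28  [28]
33. n15.fin = 2  [2]
34. n15.pre = false  [A.mk == false]
35. n15.idx = false  [A.mk == false]
36. n0.tag = 5  [S₁.tag - 16]
37. n0.fin = 27  [S₂.tag + B.wid + 4]
38. n0.pre = false  [S₂.tag > 28]
39. n0.idx = false  [S₂.tag > 28]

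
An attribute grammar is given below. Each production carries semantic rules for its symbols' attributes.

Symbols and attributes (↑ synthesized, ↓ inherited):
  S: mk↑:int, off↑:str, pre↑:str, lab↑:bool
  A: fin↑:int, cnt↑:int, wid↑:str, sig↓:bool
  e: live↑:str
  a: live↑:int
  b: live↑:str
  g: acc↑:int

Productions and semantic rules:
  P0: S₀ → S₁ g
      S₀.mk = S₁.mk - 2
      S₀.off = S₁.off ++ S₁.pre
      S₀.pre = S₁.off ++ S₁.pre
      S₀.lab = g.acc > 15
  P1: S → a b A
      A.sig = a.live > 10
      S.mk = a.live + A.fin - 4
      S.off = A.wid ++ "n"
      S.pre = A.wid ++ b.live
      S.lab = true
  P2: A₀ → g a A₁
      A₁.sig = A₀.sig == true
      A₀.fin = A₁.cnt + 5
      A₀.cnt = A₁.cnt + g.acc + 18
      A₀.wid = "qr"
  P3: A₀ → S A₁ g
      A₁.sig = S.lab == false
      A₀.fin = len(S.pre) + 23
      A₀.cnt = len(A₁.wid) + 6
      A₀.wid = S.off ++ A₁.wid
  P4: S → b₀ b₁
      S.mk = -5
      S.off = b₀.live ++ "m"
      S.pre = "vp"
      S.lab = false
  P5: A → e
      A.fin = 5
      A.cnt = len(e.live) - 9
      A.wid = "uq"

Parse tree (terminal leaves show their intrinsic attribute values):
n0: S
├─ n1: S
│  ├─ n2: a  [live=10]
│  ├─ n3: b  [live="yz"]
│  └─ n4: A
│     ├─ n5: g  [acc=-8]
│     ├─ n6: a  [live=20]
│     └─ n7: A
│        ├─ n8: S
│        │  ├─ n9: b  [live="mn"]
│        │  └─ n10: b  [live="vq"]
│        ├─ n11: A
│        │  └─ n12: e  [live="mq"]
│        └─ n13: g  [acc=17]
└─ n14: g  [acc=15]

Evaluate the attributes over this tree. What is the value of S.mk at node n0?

1. n2.live = 10  [terminal]
2. n3.live = "yz"  [terminal]
3. n4.sig = false  [a.live > 10]
4. n5.acc = -8  [terminal]
5. n6.live = 20  [terminal]
6. n7.sig = false  [A₀.sig == true]
7. n9.live = "mn"  [terminal]
8. n10.live = "vq"  [terminal]
9. n8.mk = -5  [-5]
10. n8.off = "mnm"  [b₀.live ++ "m"]
11. n8.pre = "vp"  ["vp"]
12. n8.lab = false  [false]
13. n11.sig = true  [S.lab == false]
14. n12.live = "mq"  [terminal]
15. n11.fin = 5  [5]
16. n11.cnt = -7  [len(e.live) - 9]
17. n11.wid = "uq"  ["uq"]
18. n13.acc = 17  [terminal]
19. n7.fin = 25  [len(S.pre) + 23]
20. n7.cnt = 8  [len(A₁.wid) + 6]
21. n7.wid = "mnmuq"  [S.off ++ A₁.wid]
22. n4.fin = 13  [A₁.cnt + 5]
23. n4.cnt = 18  [A₁.cnt + g.acc + 18]
24. n4.wid = "qr"  ["qr"]
25. n1.mk = 19  [a.live + A.fin - 4]
26. n1.off = "qrn"  [A.wid ++ "n"]
27. n1.pre = "qryz"  [A.wid ++ b.live]
28. n1.lab = true  [true]
29. n14.acc = 15  [terminal]
30. n0.mk = 17  [S₁.mk - 2]
31. n0.off = "qrnqryz"  [S₁.off ++ S₁.pre]
32. n0.pre = "qrnqryz"  [S₁.off ++ S₁.pre]
33. n0.lab = false  [g.acc > 15]

17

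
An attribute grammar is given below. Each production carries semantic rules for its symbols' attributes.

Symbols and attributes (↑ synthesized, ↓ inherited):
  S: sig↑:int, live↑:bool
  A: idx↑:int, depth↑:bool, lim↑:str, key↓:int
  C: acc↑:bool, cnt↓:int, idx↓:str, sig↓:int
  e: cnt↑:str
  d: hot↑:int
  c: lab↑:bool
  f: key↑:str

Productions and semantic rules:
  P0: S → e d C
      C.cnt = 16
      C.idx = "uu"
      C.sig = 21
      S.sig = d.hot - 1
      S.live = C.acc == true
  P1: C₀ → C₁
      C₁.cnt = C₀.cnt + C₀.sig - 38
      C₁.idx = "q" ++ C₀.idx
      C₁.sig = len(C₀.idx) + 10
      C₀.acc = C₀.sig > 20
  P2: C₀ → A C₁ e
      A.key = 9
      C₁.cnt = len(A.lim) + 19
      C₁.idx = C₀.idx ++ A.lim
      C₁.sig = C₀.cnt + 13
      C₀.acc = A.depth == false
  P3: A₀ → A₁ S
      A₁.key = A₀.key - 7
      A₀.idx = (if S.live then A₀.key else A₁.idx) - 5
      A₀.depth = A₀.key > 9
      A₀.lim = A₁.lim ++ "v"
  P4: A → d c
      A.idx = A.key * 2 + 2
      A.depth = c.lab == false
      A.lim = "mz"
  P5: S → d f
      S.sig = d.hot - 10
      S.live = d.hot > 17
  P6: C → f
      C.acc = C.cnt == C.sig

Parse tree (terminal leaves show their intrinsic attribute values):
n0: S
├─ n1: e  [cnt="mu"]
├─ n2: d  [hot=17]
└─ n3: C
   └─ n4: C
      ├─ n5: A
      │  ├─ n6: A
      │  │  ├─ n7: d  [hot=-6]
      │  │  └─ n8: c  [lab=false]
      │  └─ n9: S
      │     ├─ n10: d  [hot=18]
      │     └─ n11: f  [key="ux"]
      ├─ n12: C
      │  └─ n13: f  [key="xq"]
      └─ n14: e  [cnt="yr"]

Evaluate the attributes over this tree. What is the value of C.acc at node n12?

false

1. n1.cnt = "mu"  [terminal]
2. n2.hot = 17  [terminal]
3. n3.cnt = 16  [16]
4. n3.idx = "uu"  ["uu"]
5. n3.sig = 21  [21]
6. n4.cnt = -1  [C₀.cnt + C₀.sig - 38]
7. n4.idx = "quu"  ["q" ++ C₀.idx]
8. n4.sig = 12  [len(C₀.idx) + 10]
9. n5.key = 9  [9]
10. n6.key = 2  [A₀.key - 7]
11. n7.hot = -6  [terminal]
12. n8.lab = false  [terminal]
13. n6.idx = 6  [A.key * 2 + 2]
14. n6.depth = true  [c.lab == false]
15. n6.lim = "mz"  ["mz"]
16. n10.hot = 18  [terminal]
17. n11.key = "ux"  [terminal]
18. n9.sig = 8  [d.hot - 10]
19. n9.live = true  [d.hot > 17]
20. n5.idx = 4  [(if S.live then A₀.key else A₁.idx) - 5]
21. n5.depth = false  [A₀.key > 9]
22. n5.lim = "mzv"  [A₁.lim ++ "v"]
23. n12.cnt = 22  [len(A.lim) + 19]
24. n12.idx = "quumzv"  [C₀.idx ++ A.lim]
25. n12.sig = 12  [C₀.cnt + 13]
26. n13.key = "xq"  [terminal]
27. n12.acc = false  [C.cnt == C.sig]
28. n14.cnt = "yr"  [terminal]
29. n4.acc = true  [A.depth == false]
30. n3.acc = true  [C₀.sig > 20]
31. n0.sig = 16  [d.hot - 1]
32. n0.live = true  [C.acc == true]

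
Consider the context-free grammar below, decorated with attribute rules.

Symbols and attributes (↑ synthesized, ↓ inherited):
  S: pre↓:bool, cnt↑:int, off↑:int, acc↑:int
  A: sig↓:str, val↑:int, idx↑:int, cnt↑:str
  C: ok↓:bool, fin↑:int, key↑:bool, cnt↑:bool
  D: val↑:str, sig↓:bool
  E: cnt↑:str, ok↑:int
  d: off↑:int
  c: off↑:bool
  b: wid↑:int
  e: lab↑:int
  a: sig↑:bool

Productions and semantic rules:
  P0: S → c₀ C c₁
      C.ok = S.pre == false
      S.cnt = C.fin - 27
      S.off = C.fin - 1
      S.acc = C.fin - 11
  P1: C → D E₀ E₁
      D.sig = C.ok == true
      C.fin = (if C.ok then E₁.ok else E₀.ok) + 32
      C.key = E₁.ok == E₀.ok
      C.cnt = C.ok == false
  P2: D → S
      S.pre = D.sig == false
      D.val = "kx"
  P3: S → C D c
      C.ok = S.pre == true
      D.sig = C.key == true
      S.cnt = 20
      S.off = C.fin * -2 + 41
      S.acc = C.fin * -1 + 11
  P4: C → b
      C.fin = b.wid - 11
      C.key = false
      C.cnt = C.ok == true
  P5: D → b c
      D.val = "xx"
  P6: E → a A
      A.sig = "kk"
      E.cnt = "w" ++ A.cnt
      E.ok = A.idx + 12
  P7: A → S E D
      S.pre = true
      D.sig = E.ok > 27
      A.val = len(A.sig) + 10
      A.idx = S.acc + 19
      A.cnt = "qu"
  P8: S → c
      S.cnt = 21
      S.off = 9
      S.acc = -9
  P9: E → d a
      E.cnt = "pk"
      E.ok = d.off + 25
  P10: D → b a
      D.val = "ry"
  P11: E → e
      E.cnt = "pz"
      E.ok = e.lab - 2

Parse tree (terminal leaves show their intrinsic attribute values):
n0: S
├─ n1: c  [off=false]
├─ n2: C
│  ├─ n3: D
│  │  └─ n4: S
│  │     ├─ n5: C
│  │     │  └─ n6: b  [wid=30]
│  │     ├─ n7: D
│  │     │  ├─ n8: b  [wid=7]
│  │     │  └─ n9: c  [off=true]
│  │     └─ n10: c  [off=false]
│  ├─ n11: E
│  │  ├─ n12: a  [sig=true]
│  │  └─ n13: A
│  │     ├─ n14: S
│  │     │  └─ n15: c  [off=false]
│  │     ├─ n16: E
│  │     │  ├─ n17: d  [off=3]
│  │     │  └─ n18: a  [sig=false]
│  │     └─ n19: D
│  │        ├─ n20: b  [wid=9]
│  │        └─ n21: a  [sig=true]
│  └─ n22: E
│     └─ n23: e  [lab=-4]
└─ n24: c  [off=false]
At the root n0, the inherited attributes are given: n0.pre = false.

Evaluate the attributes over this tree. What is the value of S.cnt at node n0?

-1

1. n0.pre = false  [given at root]
2. n1.off = false  [terminal]
3. n2.ok = true  [S.pre == false]
4. n3.sig = true  [C.ok == true]
5. n4.pre = false  [D.sig == false]
6. n5.ok = false  [S.pre == true]
7. n6.wid = 30  [terminal]
8. n5.fin = 19  [b.wid - 11]
9. n5.key = false  [false]
10. n5.cnt = false  [C.ok == true]
11. n7.sig = false  [C.key == true]
12. n8.wid = 7  [terminal]
13. n9.off = true  [terminal]
14. n7.val = "xx"  ["xx"]
15. n10.off = false  [terminal]
16. n4.cnt = 20  [20]
17. n4.off = 3  [C.fin * -2 + 41]
18. n4.acc = -8  [C.fin * -1 + 11]
19. n3.val = "kx"  ["kx"]
20. n12.sig = true  [terminal]
21. n13.sig = "kk"  ["kk"]
22. n14.pre = true  [true]
23. n15.off = false  [terminal]
24. n14.cnt = 21  [21]
25. n14.off = 9  [9]
26. n14.acc = -9  [-9]
27. n17.off = 3  [terminal]
28. n18.sig = false  [terminal]
29. n16.cnt = "pk"  ["pk"]
30. n16.ok = 28  [d.off + 25]
31. n19.sig = true  [E.ok > 27]
32. n20.wid = 9  [terminal]
33. n21.sig = true  [terminal]
34. n19.val = "ry"  ["ry"]
35. n13.val = 12  [len(A.sig) + 10]
36. n13.idx = 10  [S.acc + 19]
37. n13.cnt = "qu"  ["qu"]
38. n11.cnt = "wqu"  ["w" ++ A.cnt]
39. n11.ok = 22  [A.idx + 12]
40. n23.lab = -4  [terminal]
41. n22.cnt = "pz"  ["pz"]
42. n22.ok = -6  [e.lab - 2]
43. n2.fin = 26  [(if C.ok then E₁.ok else E₀.ok) + 32]
44. n2.key = false  [E₁.ok == E₀.ok]
45. n2.cnt = false  [C.ok == false]
46. n24.off = false  [terminal]
47. n0.cnt = -1  [C.fin - 27]
48. n0.off = 25  [C.fin - 1]
49. n0.acc = 15  [C.fin - 11]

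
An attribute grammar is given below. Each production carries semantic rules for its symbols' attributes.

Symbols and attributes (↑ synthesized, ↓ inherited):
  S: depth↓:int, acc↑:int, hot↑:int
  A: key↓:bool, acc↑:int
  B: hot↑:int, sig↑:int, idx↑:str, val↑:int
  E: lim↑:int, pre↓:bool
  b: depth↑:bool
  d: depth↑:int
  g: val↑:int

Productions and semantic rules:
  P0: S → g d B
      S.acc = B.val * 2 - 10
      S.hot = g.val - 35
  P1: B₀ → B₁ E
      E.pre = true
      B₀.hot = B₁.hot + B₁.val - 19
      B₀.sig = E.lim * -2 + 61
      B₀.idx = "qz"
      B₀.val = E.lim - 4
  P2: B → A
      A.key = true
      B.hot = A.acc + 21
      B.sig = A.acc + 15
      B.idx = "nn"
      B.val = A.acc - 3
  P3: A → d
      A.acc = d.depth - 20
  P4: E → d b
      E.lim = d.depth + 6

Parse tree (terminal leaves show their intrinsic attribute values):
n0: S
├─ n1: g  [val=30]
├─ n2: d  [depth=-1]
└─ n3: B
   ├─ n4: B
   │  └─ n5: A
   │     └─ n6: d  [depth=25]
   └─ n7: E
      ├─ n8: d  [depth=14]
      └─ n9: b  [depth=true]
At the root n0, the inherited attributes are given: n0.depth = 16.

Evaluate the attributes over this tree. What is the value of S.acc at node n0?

22

1. n0.depth = 16  [given at root]
2. n1.val = 30  [terminal]
3. n2.depth = -1  [terminal]
4. n5.key = true  [true]
5. n6.depth = 25  [terminal]
6. n5.acc = 5  [d.depth - 20]
7. n4.hot = 26  [A.acc + 21]
8. n4.sig = 20  [A.acc + 15]
9. n4.idx = "nn"  ["nn"]
10. n4.val = 2  [A.acc - 3]
11. n7.pre = true  [true]
12. n8.depth = 14  [terminal]
13. n9.depth = true  [terminal]
14. n7.lim = 20  [d.depth + 6]
15. n3.hot = 9  [B₁.hot + B₁.val - 19]
16. n3.sig = 21  [E.lim * -2 + 61]
17. n3.idx = "qz"  ["qz"]
18. n3.val = 16  [E.lim - 4]
19. n0.acc = 22  [B.val * 2 - 10]
20. n0.hot = -5  [g.val - 35]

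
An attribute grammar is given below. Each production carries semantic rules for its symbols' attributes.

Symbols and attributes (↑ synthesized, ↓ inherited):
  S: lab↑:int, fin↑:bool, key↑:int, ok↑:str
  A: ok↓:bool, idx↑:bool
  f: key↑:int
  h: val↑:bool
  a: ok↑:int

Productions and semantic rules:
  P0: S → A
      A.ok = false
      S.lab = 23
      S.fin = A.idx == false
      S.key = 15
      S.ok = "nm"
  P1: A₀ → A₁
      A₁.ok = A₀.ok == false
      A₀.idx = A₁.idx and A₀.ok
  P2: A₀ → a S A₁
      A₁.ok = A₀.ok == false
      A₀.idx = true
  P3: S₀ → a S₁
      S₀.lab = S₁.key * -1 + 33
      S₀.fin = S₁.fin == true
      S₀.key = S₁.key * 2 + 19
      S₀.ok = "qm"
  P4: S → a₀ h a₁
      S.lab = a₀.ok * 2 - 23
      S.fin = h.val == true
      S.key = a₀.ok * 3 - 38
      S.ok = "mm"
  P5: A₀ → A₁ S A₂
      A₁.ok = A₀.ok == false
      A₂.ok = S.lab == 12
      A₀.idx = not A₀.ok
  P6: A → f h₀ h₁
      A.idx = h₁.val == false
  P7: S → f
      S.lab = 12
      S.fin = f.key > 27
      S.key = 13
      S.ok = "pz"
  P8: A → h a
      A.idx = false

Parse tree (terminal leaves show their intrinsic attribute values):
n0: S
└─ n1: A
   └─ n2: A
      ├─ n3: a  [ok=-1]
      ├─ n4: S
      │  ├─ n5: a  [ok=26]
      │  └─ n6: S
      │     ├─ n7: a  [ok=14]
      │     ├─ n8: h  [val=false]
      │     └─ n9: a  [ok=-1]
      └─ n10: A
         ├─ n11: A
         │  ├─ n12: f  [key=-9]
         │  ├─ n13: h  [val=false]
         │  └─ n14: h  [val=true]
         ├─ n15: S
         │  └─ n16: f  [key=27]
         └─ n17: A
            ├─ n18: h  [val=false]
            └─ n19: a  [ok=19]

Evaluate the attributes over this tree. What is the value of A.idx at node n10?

1. n1.ok = false  [false]
2. n2.ok = true  [A₀.ok == false]
3. n3.ok = -1  [terminal]
4. n5.ok = 26  [terminal]
5. n7.ok = 14  [terminal]
6. n8.val = false  [terminal]
7. n9.ok = -1  [terminal]
8. n6.lab = 5  [a₀.ok * 2 - 23]
9. n6.fin = false  [h.val == true]
10. n6.key = 4  [a₀.ok * 3 - 38]
11. n6.ok = "mm"  ["mm"]
12. n4.lab = 29  [S₁.key * -1 + 33]
13. n4.fin = false  [S₁.fin == true]
14. n4.key = 27  [S₁.key * 2 + 19]
15. n4.ok = "qm"  ["qm"]
16. n10.ok = false  [A₀.ok == false]
17. n11.ok = true  [A₀.ok == false]
18. n12.key = -9  [terminal]
19. n13.val = false  [terminal]
20. n14.val = true  [terminal]
21. n11.idx = false  [h₁.val == false]
22. n16.key = 27  [terminal]
23. n15.lab = 12  [12]
24. n15.fin = false  [f.key > 27]
25. n15.key = 13  [13]
26. n15.ok = "pz"  ["pz"]
27. n17.ok = true  [S.lab == 12]
28. n18.val = false  [terminal]
29. n19.ok = 19  [terminal]
30. n17.idx = false  [false]
31. n10.idx = true  [not A₀.ok]
32. n2.idx = true  [true]
33. n1.idx = false  [A₁.idx and A₀.ok]
34. n0.lab = 23  [23]
35. n0.fin = true  [A.idx == false]
36. n0.key = 15  [15]
37. n0.ok = "nm"  ["nm"]

true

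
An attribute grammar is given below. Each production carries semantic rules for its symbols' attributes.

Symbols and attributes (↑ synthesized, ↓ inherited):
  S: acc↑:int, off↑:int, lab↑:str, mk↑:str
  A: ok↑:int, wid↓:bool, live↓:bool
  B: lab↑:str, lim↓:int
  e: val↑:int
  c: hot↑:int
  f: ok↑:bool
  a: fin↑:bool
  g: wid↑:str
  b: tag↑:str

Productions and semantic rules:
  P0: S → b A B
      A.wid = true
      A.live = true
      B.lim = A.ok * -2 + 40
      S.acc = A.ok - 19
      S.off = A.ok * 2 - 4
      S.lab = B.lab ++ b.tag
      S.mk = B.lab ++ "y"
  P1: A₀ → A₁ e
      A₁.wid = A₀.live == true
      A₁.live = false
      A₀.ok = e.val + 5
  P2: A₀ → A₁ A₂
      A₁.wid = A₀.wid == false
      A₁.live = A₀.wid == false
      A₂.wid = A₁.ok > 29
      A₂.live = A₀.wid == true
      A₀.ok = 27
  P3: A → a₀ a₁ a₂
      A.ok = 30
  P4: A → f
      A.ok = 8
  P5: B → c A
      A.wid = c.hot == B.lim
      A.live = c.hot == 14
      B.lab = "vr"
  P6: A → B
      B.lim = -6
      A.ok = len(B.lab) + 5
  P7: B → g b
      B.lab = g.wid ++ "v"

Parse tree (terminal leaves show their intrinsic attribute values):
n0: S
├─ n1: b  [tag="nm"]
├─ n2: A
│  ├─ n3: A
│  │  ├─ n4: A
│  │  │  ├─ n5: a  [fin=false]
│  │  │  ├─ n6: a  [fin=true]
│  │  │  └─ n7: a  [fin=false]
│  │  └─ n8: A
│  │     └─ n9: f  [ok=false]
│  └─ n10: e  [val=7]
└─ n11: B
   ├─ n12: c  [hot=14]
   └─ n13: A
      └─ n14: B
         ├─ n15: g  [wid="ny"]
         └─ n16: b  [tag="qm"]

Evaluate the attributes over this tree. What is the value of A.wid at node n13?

false

1. n1.tag = "nm"  [terminal]
2. n2.wid = true  [true]
3. n2.live = true  [true]
4. n3.wid = true  [A₀.live == true]
5. n3.live = false  [false]
6. n4.wid = false  [A₀.wid == false]
7. n4.live = false  [A₀.wid == false]
8. n5.fin = false  [terminal]
9. n6.fin = true  [terminal]
10. n7.fin = false  [terminal]
11. n4.ok = 30  [30]
12. n8.wid = true  [A₁.ok > 29]
13. n8.live = true  [A₀.wid == true]
14. n9.ok = false  [terminal]
15. n8.ok = 8  [8]
16. n3.ok = 27  [27]
17. n10.val = 7  [terminal]
18. n2.ok = 12  [e.val + 5]
19. n11.lim = 16  [A.ok * -2 + 40]
20. n12.hot = 14  [terminal]
21. n13.wid = false  [c.hot == B.lim]
22. n13.live = true  [c.hot == 14]
23. n14.lim = -6  [-6]
24. n15.wid = "ny"  [terminal]
25. n16.tag = "qm"  [terminal]
26. n14.lab = "nyv"  [g.wid ++ "v"]
27. n13.ok = 8  [len(B.lab) + 5]
28. n11.lab = "vr"  ["vr"]
29. n0.acc = -7  [A.ok - 19]
30. n0.off = 20  [A.ok * 2 - 4]
31. n0.lab = "vrnm"  [B.lab ++ b.tag]
32. n0.mk = "vry"  [B.lab ++ "y"]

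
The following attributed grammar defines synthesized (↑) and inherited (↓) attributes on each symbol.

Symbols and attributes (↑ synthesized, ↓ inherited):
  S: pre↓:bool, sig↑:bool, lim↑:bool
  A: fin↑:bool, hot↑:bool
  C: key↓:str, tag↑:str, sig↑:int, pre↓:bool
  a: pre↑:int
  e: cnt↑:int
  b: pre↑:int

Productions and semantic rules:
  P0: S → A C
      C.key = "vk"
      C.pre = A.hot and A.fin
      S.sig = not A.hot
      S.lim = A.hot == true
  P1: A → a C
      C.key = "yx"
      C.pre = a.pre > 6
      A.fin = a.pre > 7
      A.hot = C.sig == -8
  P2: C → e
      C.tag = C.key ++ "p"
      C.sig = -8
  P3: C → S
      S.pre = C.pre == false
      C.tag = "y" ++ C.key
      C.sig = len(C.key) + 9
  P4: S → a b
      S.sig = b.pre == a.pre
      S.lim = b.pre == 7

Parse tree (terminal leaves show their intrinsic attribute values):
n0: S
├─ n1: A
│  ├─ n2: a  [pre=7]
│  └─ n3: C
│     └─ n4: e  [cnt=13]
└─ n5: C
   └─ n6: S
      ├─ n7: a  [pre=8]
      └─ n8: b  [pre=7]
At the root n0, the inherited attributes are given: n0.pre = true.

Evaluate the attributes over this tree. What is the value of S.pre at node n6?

true

1. n0.pre = true  [given at root]
2. n2.pre = 7  [terminal]
3. n3.key = "yx"  ["yx"]
4. n3.pre = true  [a.pre > 6]
5. n4.cnt = 13  [terminal]
6. n3.tag = "yxp"  [C.key ++ "p"]
7. n3.sig = -8  [-8]
8. n1.fin = false  [a.pre > 7]
9. n1.hot = true  [C.sig == -8]
10. n5.key = "vk"  ["vk"]
11. n5.pre = false  [A.hot and A.fin]
12. n6.pre = true  [C.pre == false]
13. n7.pre = 8  [terminal]
14. n8.pre = 7  [terminal]
15. n6.sig = false  [b.pre == a.pre]
16. n6.lim = true  [b.pre == 7]
17. n5.tag = "yvk"  ["y" ++ C.key]
18. n5.sig = 11  [len(C.key) + 9]
19. n0.sig = false  [not A.hot]
20. n0.lim = true  [A.hot == true]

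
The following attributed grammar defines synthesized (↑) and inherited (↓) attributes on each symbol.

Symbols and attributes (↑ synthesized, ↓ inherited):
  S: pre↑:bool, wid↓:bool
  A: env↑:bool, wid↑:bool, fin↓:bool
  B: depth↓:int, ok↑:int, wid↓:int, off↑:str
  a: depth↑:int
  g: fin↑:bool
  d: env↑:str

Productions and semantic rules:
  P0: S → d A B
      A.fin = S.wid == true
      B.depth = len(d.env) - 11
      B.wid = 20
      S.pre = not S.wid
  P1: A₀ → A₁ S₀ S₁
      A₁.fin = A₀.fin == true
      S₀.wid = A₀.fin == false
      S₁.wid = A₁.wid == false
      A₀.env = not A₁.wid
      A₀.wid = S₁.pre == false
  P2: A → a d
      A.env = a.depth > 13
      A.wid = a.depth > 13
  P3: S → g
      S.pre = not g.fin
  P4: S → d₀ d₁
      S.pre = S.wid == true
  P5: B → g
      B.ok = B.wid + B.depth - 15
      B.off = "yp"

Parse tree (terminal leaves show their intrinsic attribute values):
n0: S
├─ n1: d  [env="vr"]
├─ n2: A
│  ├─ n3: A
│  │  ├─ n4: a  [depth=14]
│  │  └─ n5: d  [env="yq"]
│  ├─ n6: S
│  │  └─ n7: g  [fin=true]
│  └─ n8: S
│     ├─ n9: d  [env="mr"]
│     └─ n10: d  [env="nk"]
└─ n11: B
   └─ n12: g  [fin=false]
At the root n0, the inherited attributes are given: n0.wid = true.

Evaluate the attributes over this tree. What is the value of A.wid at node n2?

1. n0.wid = true  [given at root]
2. n1.env = "vr"  [terminal]
3. n2.fin = true  [S.wid == true]
4. n3.fin = true  [A₀.fin == true]
5. n4.depth = 14  [terminal]
6. n5.env = "yq"  [terminal]
7. n3.env = true  [a.depth > 13]
8. n3.wid = true  [a.depth > 13]
9. n6.wid = false  [A₀.fin == false]
10. n7.fin = true  [terminal]
11. n6.pre = false  [not g.fin]
12. n8.wid = false  [A₁.wid == false]
13. n9.env = "mr"  [terminal]
14. n10.env = "nk"  [terminal]
15. n8.pre = false  [S.wid == true]
16. n2.env = false  [not A₁.wid]
17. n2.wid = true  [S₁.pre == false]
18. n11.depth = -9  [len(d.env) - 11]
19. n11.wid = 20  [20]
20. n12.fin = false  [terminal]
21. n11.ok = -4  [B.wid + B.depth - 15]
22. n11.off = "yp"  ["yp"]
23. n0.pre = false  [not S.wid]

true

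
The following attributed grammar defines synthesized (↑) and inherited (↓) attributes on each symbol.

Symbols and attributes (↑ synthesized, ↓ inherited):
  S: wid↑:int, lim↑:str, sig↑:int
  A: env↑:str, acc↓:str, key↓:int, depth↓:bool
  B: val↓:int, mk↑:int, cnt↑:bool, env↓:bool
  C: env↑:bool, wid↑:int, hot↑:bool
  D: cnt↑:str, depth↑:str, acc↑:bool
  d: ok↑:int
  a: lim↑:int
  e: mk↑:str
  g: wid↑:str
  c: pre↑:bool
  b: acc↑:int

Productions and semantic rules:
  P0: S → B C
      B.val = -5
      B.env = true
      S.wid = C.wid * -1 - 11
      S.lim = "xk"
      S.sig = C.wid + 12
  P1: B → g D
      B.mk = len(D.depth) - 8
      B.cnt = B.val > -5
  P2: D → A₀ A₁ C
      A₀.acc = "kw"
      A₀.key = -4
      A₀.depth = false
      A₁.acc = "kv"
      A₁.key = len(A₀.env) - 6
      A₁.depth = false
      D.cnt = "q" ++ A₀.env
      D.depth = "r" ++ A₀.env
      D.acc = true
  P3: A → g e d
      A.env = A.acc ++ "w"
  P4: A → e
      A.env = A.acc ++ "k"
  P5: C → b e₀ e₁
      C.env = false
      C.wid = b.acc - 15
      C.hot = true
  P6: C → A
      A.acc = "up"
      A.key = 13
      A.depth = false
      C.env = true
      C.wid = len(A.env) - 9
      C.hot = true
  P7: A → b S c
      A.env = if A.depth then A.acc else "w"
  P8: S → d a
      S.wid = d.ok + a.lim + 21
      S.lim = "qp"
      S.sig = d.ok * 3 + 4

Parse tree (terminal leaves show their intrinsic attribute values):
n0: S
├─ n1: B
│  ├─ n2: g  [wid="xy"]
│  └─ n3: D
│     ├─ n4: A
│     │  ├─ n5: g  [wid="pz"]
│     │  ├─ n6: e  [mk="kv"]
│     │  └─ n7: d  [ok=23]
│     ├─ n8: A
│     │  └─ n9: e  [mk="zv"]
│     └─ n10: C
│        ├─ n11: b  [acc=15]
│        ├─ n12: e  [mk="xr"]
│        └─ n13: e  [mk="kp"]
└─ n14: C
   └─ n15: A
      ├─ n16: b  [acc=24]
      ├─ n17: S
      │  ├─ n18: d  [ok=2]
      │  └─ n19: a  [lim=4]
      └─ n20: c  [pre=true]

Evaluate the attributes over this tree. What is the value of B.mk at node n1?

-4

1. n1.val = -5  [-5]
2. n1.env = true  [true]
3. n2.wid = "xy"  [terminal]
4. n4.acc = "kw"  ["kw"]
5. n4.key = -4  [-4]
6. n4.depth = false  [false]
7. n5.wid = "pz"  [terminal]
8. n6.mk = "kv"  [terminal]
9. n7.ok = 23  [terminal]
10. n4.env = "kww"  [A.acc ++ "w"]
11. n8.acc = "kv"  ["kv"]
12. n8.key = -3  [len(A₀.env) - 6]
13. n8.depth = false  [false]
14. n9.mk = "zv"  [terminal]
15. n8.env = "kvk"  [A.acc ++ "k"]
16. n11.acc = 15  [terminal]
17. n12.mk = "xr"  [terminal]
18. n13.mk = "kp"  [terminal]
19. n10.env = false  [false]
20. n10.wid = 0  [b.acc - 15]
21. n10.hot = true  [true]
22. n3.cnt = "qkww"  ["q" ++ A₀.env]
23. n3.depth = "rkww"  ["r" ++ A₀.env]
24. n3.acc = true  [true]
25. n1.mk = -4  [len(D.depth) - 8]
26. n1.cnt = false  [B.val > -5]
27. n15.acc = "up"  ["up"]
28. n15.key = 13  [13]
29. n15.depth = false  [false]
30. n16.acc = 24  [terminal]
31. n18.ok = 2  [terminal]
32. n19.lim = 4  [terminal]
33. n17.wid = 27  [d.ok + a.lim + 21]
34. n17.lim = "qp"  ["qp"]
35. n17.sig = 10  [d.ok * 3 + 4]
36. n20.pre = true  [terminal]
37. n15.env = "w"  [if A.depth then A.acc else "w"]
38. n14.env = true  [true]
39. n14.wid = -8  [len(A.env) - 9]
40. n14.hot = true  [true]
41. n0.wid = -3  [C.wid * -1 - 11]
42. n0.lim = "xk"  ["xk"]
43. n0.sig = 4  [C.wid + 12]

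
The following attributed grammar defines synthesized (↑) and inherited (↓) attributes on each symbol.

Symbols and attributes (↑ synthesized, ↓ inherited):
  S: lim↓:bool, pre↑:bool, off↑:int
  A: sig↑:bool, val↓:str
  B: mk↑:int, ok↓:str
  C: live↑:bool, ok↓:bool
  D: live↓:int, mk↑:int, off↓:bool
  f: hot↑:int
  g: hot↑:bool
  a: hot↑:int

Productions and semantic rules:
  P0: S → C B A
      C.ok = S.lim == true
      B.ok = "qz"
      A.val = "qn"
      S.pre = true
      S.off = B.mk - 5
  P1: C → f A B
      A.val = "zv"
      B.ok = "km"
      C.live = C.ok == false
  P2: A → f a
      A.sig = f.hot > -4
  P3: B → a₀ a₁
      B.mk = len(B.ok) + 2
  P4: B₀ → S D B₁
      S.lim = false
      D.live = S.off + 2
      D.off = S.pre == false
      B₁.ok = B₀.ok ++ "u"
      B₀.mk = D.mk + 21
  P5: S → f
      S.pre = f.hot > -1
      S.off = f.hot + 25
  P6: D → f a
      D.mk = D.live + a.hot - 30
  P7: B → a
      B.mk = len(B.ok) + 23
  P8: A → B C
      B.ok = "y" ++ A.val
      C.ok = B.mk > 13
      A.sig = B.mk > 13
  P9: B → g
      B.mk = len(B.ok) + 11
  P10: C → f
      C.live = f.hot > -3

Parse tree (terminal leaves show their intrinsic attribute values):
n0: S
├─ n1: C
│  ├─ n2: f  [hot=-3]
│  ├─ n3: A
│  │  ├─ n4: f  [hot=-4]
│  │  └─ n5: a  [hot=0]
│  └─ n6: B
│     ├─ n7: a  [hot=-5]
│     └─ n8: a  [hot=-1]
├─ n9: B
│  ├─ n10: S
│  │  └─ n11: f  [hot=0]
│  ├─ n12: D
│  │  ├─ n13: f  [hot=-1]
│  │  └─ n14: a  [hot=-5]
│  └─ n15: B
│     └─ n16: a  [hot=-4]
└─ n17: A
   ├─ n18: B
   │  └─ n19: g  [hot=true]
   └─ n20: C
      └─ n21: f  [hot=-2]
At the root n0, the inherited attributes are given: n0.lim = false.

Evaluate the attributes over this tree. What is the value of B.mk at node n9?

1. n0.lim = false  [given at root]
2. n1.ok = false  [S.lim == true]
3. n2.hot = -3  [terminal]
4. n3.val = "zv"  ["zv"]
5. n4.hot = -4  [terminal]
6. n5.hot = 0  [terminal]
7. n3.sig = false  [f.hot > -4]
8. n6.ok = "km"  ["km"]
9. n7.hot = -5  [terminal]
10. n8.hot = -1  [terminal]
11. n6.mk = 4  [len(B.ok) + 2]
12. n1.live = true  [C.ok == false]
13. n9.ok = "qz"  ["qz"]
14. n10.lim = false  [false]
15. n11.hot = 0  [terminal]
16. n10.pre = true  [f.hot > -1]
17. n10.off = 25  [f.hot + 25]
18. n12.live = 27  [S.off + 2]
19. n12.off = false  [S.pre == false]
20. n13.hot = -1  [terminal]
21. n14.hot = -5  [terminal]
22. n12.mk = -8  [D.live + a.hot - 30]
23. n15.ok = "qzu"  [B₀.ok ++ "u"]
24. n16.hot = -4  [terminal]
25. n15.mk = 26  [len(B.ok) + 23]
26. n9.mk = 13  [D.mk + 21]
27. n17.val = "qn"  ["qn"]
28. n18.ok = "yqn"  ["y" ++ A.val]
29. n19.hot = true  [terminal]
30. n18.mk = 14  [len(B.ok) + 11]
31. n20.ok = true  [B.mk > 13]
32. n21.hot = -2  [terminal]
33. n20.live = true  [f.hot > -3]
34. n17.sig = true  [B.mk > 13]
35. n0.pre = true  [true]
36. n0.off = 8  [B.mk - 5]

13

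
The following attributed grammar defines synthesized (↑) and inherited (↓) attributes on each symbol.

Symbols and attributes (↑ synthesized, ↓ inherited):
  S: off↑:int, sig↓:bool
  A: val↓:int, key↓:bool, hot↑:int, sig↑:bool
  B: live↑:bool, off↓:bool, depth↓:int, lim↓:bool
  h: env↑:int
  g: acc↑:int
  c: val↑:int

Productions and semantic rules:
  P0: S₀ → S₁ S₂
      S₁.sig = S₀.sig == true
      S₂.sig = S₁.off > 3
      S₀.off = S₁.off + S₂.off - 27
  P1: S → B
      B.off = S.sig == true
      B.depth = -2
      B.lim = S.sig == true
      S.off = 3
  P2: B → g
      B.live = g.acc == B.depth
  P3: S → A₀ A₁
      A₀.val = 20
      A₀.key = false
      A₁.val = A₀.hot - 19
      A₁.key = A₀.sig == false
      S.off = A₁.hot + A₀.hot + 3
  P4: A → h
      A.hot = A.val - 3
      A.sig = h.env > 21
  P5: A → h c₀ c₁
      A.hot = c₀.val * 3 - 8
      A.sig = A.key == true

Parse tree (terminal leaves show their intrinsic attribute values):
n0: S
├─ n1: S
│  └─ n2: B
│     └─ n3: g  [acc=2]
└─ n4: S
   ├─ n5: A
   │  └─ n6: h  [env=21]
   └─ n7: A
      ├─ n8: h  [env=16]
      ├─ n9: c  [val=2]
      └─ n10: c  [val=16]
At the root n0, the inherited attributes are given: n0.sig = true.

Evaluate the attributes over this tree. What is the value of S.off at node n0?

-6

1. n0.sig = true  [given at root]
2. n1.sig = true  [S₀.sig == true]
3. n2.off = true  [S.sig == true]
4. n2.depth = -2  [-2]
5. n2.lim = true  [S.sig == true]
6. n3.acc = 2  [terminal]
7. n2.live = false  [g.acc == B.depth]
8. n1.off = 3  [3]
9. n4.sig = false  [S₁.off > 3]
10. n5.val = 20  [20]
11. n5.key = false  [false]
12. n6.env = 21  [terminal]
13. n5.hot = 17  [A.val - 3]
14. n5.sig = false  [h.env > 21]
15. n7.val = -2  [A₀.hot - 19]
16. n7.key = true  [A₀.sig == false]
17. n8.env = 16  [terminal]
18. n9.val = 2  [terminal]
19. n10.val = 16  [terminal]
20. n7.hot = -2  [c₀.val * 3 - 8]
21. n7.sig = true  [A.key == true]
22. n4.off = 18  [A₁.hot + A₀.hot + 3]
23. n0.off = -6  [S₁.off + S₂.off - 27]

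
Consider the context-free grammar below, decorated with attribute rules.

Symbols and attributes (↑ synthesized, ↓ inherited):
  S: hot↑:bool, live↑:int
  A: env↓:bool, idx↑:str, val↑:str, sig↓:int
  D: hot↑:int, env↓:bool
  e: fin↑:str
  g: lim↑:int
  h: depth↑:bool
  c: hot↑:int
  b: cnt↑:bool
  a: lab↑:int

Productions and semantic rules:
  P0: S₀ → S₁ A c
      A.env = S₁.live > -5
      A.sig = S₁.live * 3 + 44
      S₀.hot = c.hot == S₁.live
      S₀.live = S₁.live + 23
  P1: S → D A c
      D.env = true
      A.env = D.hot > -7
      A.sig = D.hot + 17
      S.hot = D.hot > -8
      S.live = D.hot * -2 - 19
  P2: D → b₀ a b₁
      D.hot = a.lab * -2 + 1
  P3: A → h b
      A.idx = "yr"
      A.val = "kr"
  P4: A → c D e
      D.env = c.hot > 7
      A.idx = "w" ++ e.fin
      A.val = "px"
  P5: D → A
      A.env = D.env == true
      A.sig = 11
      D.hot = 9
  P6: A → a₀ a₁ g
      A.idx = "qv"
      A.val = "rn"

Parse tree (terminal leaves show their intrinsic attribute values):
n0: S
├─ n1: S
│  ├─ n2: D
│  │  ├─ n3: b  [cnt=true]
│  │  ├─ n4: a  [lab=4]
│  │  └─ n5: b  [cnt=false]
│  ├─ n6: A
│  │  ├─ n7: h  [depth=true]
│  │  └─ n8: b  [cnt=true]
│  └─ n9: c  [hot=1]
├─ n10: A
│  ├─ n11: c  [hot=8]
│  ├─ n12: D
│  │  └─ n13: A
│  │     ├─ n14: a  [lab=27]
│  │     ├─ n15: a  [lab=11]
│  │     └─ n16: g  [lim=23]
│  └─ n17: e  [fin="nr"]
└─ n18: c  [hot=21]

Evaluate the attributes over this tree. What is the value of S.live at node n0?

1. n2.env = true  [true]
2. n3.cnt = true  [terminal]
3. n4.lab = 4  [terminal]
4. n5.cnt = false  [terminal]
5. n2.hot = -7  [a.lab * -2 + 1]
6. n6.env = false  [D.hot > -7]
7. n6.sig = 10  [D.hot + 17]
8. n7.depth = true  [terminal]
9. n8.cnt = true  [terminal]
10. n6.idx = "yr"  ["yr"]
11. n6.val = "kr"  ["kr"]
12. n9.hot = 1  [terminal]
13. n1.hot = true  [D.hot > -8]
14. n1.live = -5  [D.hot * -2 - 19]
15. n10.env = false  [S₁.live > -5]
16. n10.sig = 29  [S₁.live * 3 + 44]
17. n11.hot = 8  [terminal]
18. n12.env = true  [c.hot > 7]
19. n13.env = true  [D.env == true]
20. n13.sig = 11  [11]
21. n14.lab = 27  [terminal]
22. n15.lab = 11  [terminal]
23. n16.lim = 23  [terminal]
24. n13.idx = "qv"  ["qv"]
25. n13.val = "rn"  ["rn"]
26. n12.hot = 9  [9]
27. n17.fin = "nr"  [terminal]
28. n10.idx = "wnr"  ["w" ++ e.fin]
29. n10.val = "px"  ["px"]
30. n18.hot = 21  [terminal]
31. n0.hot = false  [c.hot == S₁.live]
32. n0.live = 18  [S₁.live + 23]

18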